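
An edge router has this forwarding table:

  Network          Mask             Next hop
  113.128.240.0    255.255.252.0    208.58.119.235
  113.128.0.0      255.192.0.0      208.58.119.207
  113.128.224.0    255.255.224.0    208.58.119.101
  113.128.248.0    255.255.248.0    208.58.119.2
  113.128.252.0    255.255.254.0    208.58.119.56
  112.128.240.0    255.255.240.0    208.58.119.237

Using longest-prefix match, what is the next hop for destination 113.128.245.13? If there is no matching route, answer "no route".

208.58.119.101

Routes whose prefix contains 113.128.245.13:
  113.128.0.0/10 (113.128.0.0 - 113.191.255.255) -> 208.58.119.207
  113.128.224.0/19 (113.128.224.0 - 113.128.255.255) -> 208.58.119.101
More-specific entries that do NOT match:
  113.128.252.0/23 (113.128.252.0 - 113.128.253.255) does not contain 113.128.245.13
  113.128.240.0/22 (113.128.240.0 - 113.128.243.255) does not contain 113.128.245.13
  113.128.248.0/21 (113.128.248.0 - 113.128.255.255) does not contain 113.128.245.13
  112.128.240.0/20 (112.128.240.0 - 112.128.255.255) does not contain 113.128.245.13
Longest matching prefix is /19 -> next hop 208.58.119.101.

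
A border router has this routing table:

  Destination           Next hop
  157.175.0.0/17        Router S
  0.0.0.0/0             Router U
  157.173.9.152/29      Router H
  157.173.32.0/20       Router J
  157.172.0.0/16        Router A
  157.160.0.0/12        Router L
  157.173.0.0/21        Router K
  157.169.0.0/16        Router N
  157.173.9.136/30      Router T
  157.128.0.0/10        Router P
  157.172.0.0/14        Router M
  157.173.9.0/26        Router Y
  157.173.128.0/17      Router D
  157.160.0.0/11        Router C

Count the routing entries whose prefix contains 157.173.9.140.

5

Prefixes containing 157.173.9.140:
  0.0.0.0/0 (default, matches everything)
  157.128.0.0/10 (157.128.0.0 - 157.191.255.255)
  157.160.0.0/11 (157.160.0.0 - 157.191.255.255)
  157.160.0.0/12 (157.160.0.0 - 157.175.255.255)
  157.172.0.0/14 (157.172.0.0 - 157.175.255.255)
Total matching entries: 5.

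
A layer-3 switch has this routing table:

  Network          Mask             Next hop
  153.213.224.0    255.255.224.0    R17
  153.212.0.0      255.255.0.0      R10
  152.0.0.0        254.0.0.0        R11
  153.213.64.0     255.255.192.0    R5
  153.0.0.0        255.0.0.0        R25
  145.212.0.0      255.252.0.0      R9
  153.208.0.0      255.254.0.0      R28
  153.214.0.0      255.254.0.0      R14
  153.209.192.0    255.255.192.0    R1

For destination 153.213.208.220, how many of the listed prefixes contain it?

2

Prefixes containing 153.213.208.220:
  152.0.0.0/7 (152.0.0.0 - 153.255.255.255)
  153.0.0.0/8 (153.0.0.0 - 153.255.255.255)
Total matching entries: 2.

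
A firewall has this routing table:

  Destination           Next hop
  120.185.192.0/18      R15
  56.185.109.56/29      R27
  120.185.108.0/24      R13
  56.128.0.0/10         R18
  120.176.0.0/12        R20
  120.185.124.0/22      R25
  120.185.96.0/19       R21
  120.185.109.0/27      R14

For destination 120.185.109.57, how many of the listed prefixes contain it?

Prefixes containing 120.185.109.57:
  120.176.0.0/12 (120.176.0.0 - 120.191.255.255)
  120.185.96.0/19 (120.185.96.0 - 120.185.127.255)
Total matching entries: 2.

2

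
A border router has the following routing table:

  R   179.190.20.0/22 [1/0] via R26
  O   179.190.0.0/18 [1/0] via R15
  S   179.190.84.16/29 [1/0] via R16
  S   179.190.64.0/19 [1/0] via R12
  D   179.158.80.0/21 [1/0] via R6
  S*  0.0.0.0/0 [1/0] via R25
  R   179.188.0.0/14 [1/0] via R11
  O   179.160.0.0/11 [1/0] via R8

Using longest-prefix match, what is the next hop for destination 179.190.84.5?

Routes whose prefix contains 179.190.84.5:
  0.0.0.0/0 (default, matches everything) -> R25
  179.160.0.0/11 (179.160.0.0 - 179.191.255.255) -> R8
  179.188.0.0/14 (179.188.0.0 - 179.191.255.255) -> R11
  179.190.64.0/19 (179.190.64.0 - 179.190.95.255) -> R12
More-specific entries that do NOT match:
  179.190.84.16/29 (179.190.84.16 - 179.190.84.23) does not contain 179.190.84.5
  179.190.20.0/22 (179.190.20.0 - 179.190.23.255) does not contain 179.190.84.5
  179.158.80.0/21 (179.158.80.0 - 179.158.87.255) does not contain 179.190.84.5
Longest matching prefix is /19 -> next hop R12.

R12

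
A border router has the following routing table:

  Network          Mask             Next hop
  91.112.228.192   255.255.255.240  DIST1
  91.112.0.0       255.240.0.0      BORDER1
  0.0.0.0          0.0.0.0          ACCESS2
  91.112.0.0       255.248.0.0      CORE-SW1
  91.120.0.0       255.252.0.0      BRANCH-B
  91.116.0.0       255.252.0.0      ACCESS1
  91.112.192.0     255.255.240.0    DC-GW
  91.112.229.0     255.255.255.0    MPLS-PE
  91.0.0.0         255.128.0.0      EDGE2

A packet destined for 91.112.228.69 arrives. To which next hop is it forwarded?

CORE-SW1

Routes whose prefix contains 91.112.228.69:
  0.0.0.0/0 (default, matches everything) -> ACCESS2
  91.0.0.0/9 (91.0.0.0 - 91.127.255.255) -> EDGE2
  91.112.0.0/12 (91.112.0.0 - 91.127.255.255) -> BORDER1
  91.112.0.0/13 (91.112.0.0 - 91.119.255.255) -> CORE-SW1
More-specific entries that do NOT match:
  91.112.228.192/28 (91.112.228.192 - 91.112.228.207) does not contain 91.112.228.69
  91.112.229.0/24 (91.112.229.0 - 91.112.229.255) does not contain 91.112.228.69
  91.112.192.0/20 (91.112.192.0 - 91.112.207.255) does not contain 91.112.228.69
  91.120.0.0/14 (91.120.0.0 - 91.123.255.255) does not contain 91.112.228.69
  91.116.0.0/14 (91.116.0.0 - 91.119.255.255) does not contain 91.112.228.69
Longest matching prefix is /13 -> next hop CORE-SW1.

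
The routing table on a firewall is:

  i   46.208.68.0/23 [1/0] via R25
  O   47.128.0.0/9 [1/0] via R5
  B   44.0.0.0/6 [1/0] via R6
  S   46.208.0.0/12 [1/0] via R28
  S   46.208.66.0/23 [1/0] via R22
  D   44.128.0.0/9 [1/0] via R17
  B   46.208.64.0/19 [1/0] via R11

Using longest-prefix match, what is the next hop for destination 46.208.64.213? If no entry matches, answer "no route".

Routes whose prefix contains 46.208.64.213:
  44.0.0.0/6 (44.0.0.0 - 47.255.255.255) -> R6
  46.208.0.0/12 (46.208.0.0 - 46.223.255.255) -> R28
  46.208.64.0/19 (46.208.64.0 - 46.208.95.255) -> R11
More-specific entries that do NOT match:
  46.208.68.0/23 (46.208.68.0 - 46.208.69.255) does not contain 46.208.64.213
  46.208.66.0/23 (46.208.66.0 - 46.208.67.255) does not contain 46.208.64.213
Longest matching prefix is /19 -> next hop R11.

R11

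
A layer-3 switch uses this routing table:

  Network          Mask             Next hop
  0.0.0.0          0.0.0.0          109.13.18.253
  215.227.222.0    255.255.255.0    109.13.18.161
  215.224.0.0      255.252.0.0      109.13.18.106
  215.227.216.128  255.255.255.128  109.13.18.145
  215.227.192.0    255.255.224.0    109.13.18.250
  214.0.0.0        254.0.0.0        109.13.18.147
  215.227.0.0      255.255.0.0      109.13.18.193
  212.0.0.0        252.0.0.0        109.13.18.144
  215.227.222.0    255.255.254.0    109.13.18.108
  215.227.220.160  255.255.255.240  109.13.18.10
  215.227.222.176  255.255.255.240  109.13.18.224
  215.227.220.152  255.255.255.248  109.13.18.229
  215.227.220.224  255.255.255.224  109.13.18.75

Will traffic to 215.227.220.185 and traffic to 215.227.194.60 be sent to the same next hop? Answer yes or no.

215.227.220.185: longest match 215.227.192.0/19 -> 109.13.18.250
215.227.194.60: longest match 215.227.192.0/19 -> 109.13.18.250

yes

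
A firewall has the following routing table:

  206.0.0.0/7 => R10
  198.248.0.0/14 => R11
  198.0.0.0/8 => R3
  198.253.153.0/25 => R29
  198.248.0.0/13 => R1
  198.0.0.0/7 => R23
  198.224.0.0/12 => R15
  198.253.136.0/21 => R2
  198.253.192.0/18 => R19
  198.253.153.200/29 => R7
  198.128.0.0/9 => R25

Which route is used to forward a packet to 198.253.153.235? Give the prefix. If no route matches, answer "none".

Entries matching 198.253.153.235:
  198.0.0.0/7 (198.0.0.0 - 199.255.255.255)
  198.0.0.0/8 (198.0.0.0 - 198.255.255.255)
  198.128.0.0/9 (198.128.0.0 - 198.255.255.255)
  198.248.0.0/13 (198.248.0.0 - 198.255.255.255)
Most specific is 198.248.0.0/13.

198.248.0.0/13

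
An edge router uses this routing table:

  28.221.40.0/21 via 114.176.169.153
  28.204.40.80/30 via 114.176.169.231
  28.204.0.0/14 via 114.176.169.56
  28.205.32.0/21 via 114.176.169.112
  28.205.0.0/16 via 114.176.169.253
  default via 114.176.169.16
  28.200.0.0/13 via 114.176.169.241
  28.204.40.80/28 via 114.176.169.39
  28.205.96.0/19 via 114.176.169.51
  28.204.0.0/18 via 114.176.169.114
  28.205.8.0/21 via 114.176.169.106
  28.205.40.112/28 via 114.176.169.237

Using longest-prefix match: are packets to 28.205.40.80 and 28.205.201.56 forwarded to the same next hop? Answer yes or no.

28.205.40.80: longest match 28.205.0.0/16 -> 114.176.169.253
28.205.201.56: longest match 28.205.0.0/16 -> 114.176.169.253

yes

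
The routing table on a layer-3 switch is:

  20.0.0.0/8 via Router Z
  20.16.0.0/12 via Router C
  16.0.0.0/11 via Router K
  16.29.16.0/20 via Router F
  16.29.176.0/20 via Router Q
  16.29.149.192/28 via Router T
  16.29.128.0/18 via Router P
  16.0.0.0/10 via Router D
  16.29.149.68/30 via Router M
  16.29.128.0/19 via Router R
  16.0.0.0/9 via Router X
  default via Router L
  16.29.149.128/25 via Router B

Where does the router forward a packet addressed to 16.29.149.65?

Routes whose prefix contains 16.29.149.65:
  0.0.0.0/0 (default, matches everything) -> Router L
  16.0.0.0/9 (16.0.0.0 - 16.127.255.255) -> Router X
  16.0.0.0/10 (16.0.0.0 - 16.63.255.255) -> Router D
  16.0.0.0/11 (16.0.0.0 - 16.31.255.255) -> Router K
  16.29.128.0/18 (16.29.128.0 - 16.29.191.255) -> Router P
  16.29.128.0/19 (16.29.128.0 - 16.29.159.255) -> Router R
More-specific entries that do NOT match:
  16.29.149.68/30 (16.29.149.68 - 16.29.149.71) does not contain 16.29.149.65
  16.29.149.192/28 (16.29.149.192 - 16.29.149.207) does not contain 16.29.149.65
  16.29.149.128/25 (16.29.149.128 - 16.29.149.255) does not contain 16.29.149.65
  16.29.16.0/20 (16.29.16.0 - 16.29.31.255) does not contain 16.29.149.65
  16.29.176.0/20 (16.29.176.0 - 16.29.191.255) does not contain 16.29.149.65
Longest matching prefix is /19 -> next hop Router R.

Router R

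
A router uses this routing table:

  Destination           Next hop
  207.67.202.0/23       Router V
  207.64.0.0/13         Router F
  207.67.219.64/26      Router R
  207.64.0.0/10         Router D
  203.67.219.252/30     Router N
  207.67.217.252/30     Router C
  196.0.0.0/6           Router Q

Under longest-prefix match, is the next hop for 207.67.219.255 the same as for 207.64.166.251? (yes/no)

yes

207.67.219.255: longest match 207.64.0.0/13 -> Router F
207.64.166.251: longest match 207.64.0.0/13 -> Router F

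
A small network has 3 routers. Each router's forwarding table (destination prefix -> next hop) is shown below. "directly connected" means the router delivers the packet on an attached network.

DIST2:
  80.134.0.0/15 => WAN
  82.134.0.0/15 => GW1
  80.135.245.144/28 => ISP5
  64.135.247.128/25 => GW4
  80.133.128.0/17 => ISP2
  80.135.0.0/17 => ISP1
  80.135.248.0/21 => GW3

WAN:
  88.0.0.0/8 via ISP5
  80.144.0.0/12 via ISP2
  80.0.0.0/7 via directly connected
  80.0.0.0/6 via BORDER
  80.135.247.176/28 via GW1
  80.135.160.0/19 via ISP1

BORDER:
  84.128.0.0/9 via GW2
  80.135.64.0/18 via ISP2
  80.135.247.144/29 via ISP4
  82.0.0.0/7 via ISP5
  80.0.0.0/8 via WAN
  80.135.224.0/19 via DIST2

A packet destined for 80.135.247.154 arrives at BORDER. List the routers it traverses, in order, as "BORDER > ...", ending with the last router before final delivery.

At BORDER: longest match for 80.135.247.154 is 80.135.224.0/19 -> DIST2
At DIST2: longest match for 80.135.247.154 is 80.134.0.0/15 -> WAN
At WAN: longest match for 80.135.247.154 is 80.0.0.0/7 -> directly connected

BORDER > DIST2 > WAN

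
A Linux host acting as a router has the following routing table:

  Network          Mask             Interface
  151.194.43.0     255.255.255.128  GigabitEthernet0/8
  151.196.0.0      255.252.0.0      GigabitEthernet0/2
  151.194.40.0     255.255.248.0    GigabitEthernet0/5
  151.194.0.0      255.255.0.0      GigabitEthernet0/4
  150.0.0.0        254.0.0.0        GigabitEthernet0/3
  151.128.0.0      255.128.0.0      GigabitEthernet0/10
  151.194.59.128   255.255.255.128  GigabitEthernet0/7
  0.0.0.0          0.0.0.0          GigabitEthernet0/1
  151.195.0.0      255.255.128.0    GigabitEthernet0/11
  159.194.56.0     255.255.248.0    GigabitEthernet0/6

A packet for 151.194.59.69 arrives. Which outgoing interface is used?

GigabitEthernet0/4

Routes whose prefix contains 151.194.59.69:
  0.0.0.0/0 (default, matches everything) -> GigabitEthernet0/1
  150.0.0.0/7 (150.0.0.0 - 151.255.255.255) -> GigabitEthernet0/3
  151.128.0.0/9 (151.128.0.0 - 151.255.255.255) -> GigabitEthernet0/10
  151.194.0.0/16 (151.194.0.0 - 151.194.255.255) -> GigabitEthernet0/4
More-specific entries that do NOT match:
  151.194.43.0/25 (151.194.43.0 - 151.194.43.127) does not contain 151.194.59.69
  151.194.59.128/25 (151.194.59.128 - 151.194.59.255) does not contain 151.194.59.69
  151.194.40.0/21 (151.194.40.0 - 151.194.47.255) does not contain 151.194.59.69
  159.194.56.0/21 (159.194.56.0 - 159.194.63.255) does not contain 151.194.59.69
  151.195.0.0/17 (151.195.0.0 - 151.195.127.255) does not contain 151.194.59.69
Longest matching prefix is /16 -> interface GigabitEthernet0/4.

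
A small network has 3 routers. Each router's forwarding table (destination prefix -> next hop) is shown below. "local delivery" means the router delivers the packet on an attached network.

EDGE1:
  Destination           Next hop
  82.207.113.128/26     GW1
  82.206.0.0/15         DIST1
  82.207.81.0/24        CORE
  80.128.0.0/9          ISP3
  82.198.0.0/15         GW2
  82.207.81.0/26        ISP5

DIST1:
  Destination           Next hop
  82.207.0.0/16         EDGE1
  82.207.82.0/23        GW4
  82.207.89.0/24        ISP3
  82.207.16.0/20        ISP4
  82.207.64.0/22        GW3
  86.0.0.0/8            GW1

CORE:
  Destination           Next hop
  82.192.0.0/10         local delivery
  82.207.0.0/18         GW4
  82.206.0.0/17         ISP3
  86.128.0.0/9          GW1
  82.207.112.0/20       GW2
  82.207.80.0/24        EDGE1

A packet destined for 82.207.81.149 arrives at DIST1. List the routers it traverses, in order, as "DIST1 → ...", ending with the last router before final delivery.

DIST1 → EDGE1 → CORE

At DIST1: longest match for 82.207.81.149 is 82.207.0.0/16 -> EDGE1
At EDGE1: longest match for 82.207.81.149 is 82.207.81.0/24 -> CORE
At CORE: longest match for 82.207.81.149 is 82.192.0.0/10 -> local delivery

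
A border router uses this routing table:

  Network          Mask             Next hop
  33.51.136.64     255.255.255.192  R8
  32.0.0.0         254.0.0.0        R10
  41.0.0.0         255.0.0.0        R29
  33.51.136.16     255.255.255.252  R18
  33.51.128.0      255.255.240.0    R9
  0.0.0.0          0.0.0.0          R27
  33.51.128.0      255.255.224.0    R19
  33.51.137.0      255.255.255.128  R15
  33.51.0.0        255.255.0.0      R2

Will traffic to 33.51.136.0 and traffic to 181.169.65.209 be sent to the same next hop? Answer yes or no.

33.51.136.0: longest match 33.51.128.0/20 -> R9
181.169.65.209: longest match 0.0.0.0/0 -> R27

no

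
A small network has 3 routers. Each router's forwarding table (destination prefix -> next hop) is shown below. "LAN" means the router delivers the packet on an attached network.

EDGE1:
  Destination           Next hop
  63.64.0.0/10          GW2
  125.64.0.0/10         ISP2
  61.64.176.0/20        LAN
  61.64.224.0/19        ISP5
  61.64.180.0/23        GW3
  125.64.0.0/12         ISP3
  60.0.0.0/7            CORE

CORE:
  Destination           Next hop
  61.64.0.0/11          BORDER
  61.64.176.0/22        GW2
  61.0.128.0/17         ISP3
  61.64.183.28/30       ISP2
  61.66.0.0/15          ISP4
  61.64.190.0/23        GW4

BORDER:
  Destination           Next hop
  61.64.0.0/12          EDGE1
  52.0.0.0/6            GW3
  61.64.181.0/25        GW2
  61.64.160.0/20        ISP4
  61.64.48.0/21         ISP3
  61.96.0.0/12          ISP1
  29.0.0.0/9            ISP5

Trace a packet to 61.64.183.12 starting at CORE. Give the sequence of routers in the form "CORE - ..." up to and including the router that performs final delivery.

CORE - BORDER - EDGE1

At CORE: longest match for 61.64.183.12 is 61.64.0.0/11 -> BORDER
At BORDER: longest match for 61.64.183.12 is 61.64.0.0/12 -> EDGE1
At EDGE1: longest match for 61.64.183.12 is 61.64.176.0/20 -> LAN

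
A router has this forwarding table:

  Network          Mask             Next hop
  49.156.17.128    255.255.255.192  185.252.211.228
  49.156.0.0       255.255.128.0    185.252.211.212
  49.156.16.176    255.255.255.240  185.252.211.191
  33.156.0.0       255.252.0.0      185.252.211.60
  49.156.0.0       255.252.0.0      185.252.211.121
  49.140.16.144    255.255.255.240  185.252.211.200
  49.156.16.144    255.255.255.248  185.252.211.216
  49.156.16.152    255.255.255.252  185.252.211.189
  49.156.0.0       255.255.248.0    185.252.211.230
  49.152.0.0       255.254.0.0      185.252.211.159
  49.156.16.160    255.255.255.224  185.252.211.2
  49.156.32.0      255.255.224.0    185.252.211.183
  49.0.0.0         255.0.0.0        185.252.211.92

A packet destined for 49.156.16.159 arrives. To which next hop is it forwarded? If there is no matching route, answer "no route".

Routes whose prefix contains 49.156.16.159:
  49.0.0.0/8 (49.0.0.0 - 49.255.255.255) -> 185.252.211.92
  49.156.0.0/14 (49.156.0.0 - 49.159.255.255) -> 185.252.211.121
  49.156.0.0/17 (49.156.0.0 - 49.156.127.255) -> 185.252.211.212
More-specific entries that do NOT match:
  49.156.16.152/30 (49.156.16.152 - 49.156.16.155) does not contain 49.156.16.159
  49.156.16.144/29 (49.156.16.144 - 49.156.16.151) does not contain 49.156.16.159
  49.156.16.176/28 (49.156.16.176 - 49.156.16.191) does not contain 49.156.16.159
  49.140.16.144/28 (49.140.16.144 - 49.140.16.159) does not contain 49.156.16.159
  49.156.16.160/27 (49.156.16.160 - 49.156.16.191) does not contain 49.156.16.159
  49.156.17.128/26 (49.156.17.128 - 49.156.17.191) does not contain 49.156.16.159
  49.156.0.0/21 (49.156.0.0 - 49.156.7.255) does not contain 49.156.16.159
  49.156.32.0/19 (49.156.32.0 - 49.156.63.255) does not contain 49.156.16.159
Longest matching prefix is /17 -> next hop 185.252.211.212.

185.252.211.212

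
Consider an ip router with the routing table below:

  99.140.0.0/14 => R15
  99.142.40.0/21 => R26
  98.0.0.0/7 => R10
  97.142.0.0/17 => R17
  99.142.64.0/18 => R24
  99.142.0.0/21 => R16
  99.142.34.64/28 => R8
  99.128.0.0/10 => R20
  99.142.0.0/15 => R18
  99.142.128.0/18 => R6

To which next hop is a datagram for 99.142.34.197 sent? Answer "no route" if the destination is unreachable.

R18

Routes whose prefix contains 99.142.34.197:
  98.0.0.0/7 (98.0.0.0 - 99.255.255.255) -> R10
  99.128.0.0/10 (99.128.0.0 - 99.191.255.255) -> R20
  99.140.0.0/14 (99.140.0.0 - 99.143.255.255) -> R15
  99.142.0.0/15 (99.142.0.0 - 99.143.255.255) -> R18
More-specific entries that do NOT match:
  99.142.34.64/28 (99.142.34.64 - 99.142.34.79) does not contain 99.142.34.197
  99.142.40.0/21 (99.142.40.0 - 99.142.47.255) does not contain 99.142.34.197
  99.142.0.0/21 (99.142.0.0 - 99.142.7.255) does not contain 99.142.34.197
  99.142.64.0/18 (99.142.64.0 - 99.142.127.255) does not contain 99.142.34.197
  99.142.128.0/18 (99.142.128.0 - 99.142.191.255) does not contain 99.142.34.197
  97.142.0.0/17 (97.142.0.0 - 97.142.127.255) does not contain 99.142.34.197
Longest matching prefix is /15 -> next hop R18.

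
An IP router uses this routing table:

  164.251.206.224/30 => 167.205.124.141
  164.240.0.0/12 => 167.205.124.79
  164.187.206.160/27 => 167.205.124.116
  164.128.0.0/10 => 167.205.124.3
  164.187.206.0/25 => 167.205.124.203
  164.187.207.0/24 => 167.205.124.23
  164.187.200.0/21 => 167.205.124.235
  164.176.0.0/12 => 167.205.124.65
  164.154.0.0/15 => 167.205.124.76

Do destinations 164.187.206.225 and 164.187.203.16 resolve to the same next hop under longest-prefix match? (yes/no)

164.187.206.225: longest match 164.187.200.0/21 -> 167.205.124.235
164.187.203.16: longest match 164.187.200.0/21 -> 167.205.124.235

yes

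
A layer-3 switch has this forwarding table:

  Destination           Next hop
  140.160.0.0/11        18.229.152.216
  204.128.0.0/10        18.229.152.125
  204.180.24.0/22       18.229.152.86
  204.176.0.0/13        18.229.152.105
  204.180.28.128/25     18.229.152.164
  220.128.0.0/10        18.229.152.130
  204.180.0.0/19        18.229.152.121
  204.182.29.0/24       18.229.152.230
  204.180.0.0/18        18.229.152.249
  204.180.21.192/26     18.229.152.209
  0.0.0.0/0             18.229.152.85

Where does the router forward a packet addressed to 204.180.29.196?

Routes whose prefix contains 204.180.29.196:
  0.0.0.0/0 (default, matches everything) -> 18.229.152.85
  204.128.0.0/10 (204.128.0.0 - 204.191.255.255) -> 18.229.152.125
  204.176.0.0/13 (204.176.0.0 - 204.183.255.255) -> 18.229.152.105
  204.180.0.0/18 (204.180.0.0 - 204.180.63.255) -> 18.229.152.249
  204.180.0.0/19 (204.180.0.0 - 204.180.31.255) -> 18.229.152.121
More-specific entries that do NOT match:
  204.180.21.192/26 (204.180.21.192 - 204.180.21.255) does not contain 204.180.29.196
  204.180.28.128/25 (204.180.28.128 - 204.180.28.255) does not contain 204.180.29.196
  204.182.29.0/24 (204.182.29.0 - 204.182.29.255) does not contain 204.180.29.196
  204.180.24.0/22 (204.180.24.0 - 204.180.27.255) does not contain 204.180.29.196
Longest matching prefix is /19 -> next hop 18.229.152.121.

18.229.152.121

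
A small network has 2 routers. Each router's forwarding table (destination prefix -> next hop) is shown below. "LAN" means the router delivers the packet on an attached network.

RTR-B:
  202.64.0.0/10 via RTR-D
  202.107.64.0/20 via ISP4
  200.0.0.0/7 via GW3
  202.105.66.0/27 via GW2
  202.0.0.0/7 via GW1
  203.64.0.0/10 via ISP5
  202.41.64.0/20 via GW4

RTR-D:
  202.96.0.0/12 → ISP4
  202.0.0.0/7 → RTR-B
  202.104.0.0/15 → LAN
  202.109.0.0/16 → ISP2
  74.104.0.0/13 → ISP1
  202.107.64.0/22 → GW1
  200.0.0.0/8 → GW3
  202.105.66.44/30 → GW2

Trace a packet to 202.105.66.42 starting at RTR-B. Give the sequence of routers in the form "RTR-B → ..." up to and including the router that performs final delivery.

At RTR-B: longest match for 202.105.66.42 is 202.64.0.0/10 -> RTR-D
At RTR-D: longest match for 202.105.66.42 is 202.104.0.0/15 -> LAN

RTR-B → RTR-D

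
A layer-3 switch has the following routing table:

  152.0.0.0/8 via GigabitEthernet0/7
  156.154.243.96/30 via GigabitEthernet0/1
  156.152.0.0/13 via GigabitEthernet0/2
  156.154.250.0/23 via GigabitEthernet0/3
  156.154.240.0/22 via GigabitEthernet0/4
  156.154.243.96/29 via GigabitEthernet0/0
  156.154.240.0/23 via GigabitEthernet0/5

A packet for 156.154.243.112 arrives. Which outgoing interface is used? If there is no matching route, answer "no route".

GigabitEthernet0/4

Routes whose prefix contains 156.154.243.112:
  156.152.0.0/13 (156.152.0.0 - 156.159.255.255) -> GigabitEthernet0/2
  156.154.240.0/22 (156.154.240.0 - 156.154.243.255) -> GigabitEthernet0/4
More-specific entries that do NOT match:
  156.154.243.96/30 (156.154.243.96 - 156.154.243.99) does not contain 156.154.243.112
  156.154.243.96/29 (156.154.243.96 - 156.154.243.103) does not contain 156.154.243.112
  156.154.250.0/23 (156.154.250.0 - 156.154.251.255) does not contain 156.154.243.112
  156.154.240.0/23 (156.154.240.0 - 156.154.241.255) does not contain 156.154.243.112
Longest matching prefix is /22 -> interface GigabitEthernet0/4.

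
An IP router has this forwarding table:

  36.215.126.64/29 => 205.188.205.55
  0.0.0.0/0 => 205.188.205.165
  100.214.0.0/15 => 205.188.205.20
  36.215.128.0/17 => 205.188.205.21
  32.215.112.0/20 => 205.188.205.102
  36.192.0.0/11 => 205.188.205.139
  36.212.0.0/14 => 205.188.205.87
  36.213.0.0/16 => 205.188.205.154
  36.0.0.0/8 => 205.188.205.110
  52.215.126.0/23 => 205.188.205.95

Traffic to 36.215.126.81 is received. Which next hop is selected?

205.188.205.87

Routes whose prefix contains 36.215.126.81:
  0.0.0.0/0 (default, matches everything) -> 205.188.205.165
  36.0.0.0/8 (36.0.0.0 - 36.255.255.255) -> 205.188.205.110
  36.192.0.0/11 (36.192.0.0 - 36.223.255.255) -> 205.188.205.139
  36.212.0.0/14 (36.212.0.0 - 36.215.255.255) -> 205.188.205.87
More-specific entries that do NOT match:
  36.215.126.64/29 (36.215.126.64 - 36.215.126.71) does not contain 36.215.126.81
  52.215.126.0/23 (52.215.126.0 - 52.215.127.255) does not contain 36.215.126.81
  32.215.112.0/20 (32.215.112.0 - 32.215.127.255) does not contain 36.215.126.81
  36.215.128.0/17 (36.215.128.0 - 36.215.255.255) does not contain 36.215.126.81
  36.213.0.0/16 (36.213.0.0 - 36.213.255.255) does not contain 36.215.126.81
  100.214.0.0/15 (100.214.0.0 - 100.215.255.255) does not contain 36.215.126.81
Longest matching prefix is /14 -> next hop 205.188.205.87.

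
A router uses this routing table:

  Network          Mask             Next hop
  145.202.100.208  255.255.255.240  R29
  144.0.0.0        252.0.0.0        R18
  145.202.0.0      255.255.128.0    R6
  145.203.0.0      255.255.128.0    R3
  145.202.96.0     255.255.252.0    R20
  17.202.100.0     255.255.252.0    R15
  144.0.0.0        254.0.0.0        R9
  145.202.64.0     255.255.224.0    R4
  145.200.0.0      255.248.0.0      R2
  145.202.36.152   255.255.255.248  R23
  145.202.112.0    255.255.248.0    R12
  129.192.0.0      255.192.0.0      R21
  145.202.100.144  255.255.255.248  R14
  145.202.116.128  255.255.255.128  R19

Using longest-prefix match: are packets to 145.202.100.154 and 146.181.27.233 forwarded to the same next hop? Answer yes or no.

no

145.202.100.154: longest match 145.202.0.0/17 -> R6
146.181.27.233: longest match 144.0.0.0/6 -> R18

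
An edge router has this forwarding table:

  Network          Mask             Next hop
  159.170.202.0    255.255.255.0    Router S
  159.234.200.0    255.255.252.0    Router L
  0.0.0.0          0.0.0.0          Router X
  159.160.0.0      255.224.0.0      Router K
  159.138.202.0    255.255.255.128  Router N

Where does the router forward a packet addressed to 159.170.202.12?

Routes whose prefix contains 159.170.202.12:
  0.0.0.0/0 (default, matches everything) -> Router X
  159.160.0.0/11 (159.160.0.0 - 159.191.255.255) -> Router K
  159.170.202.0/24 (159.170.202.0 - 159.170.202.255) -> Router S
More-specific entries that do NOT match:
  159.138.202.0/25 (159.138.202.0 - 159.138.202.127) does not contain 159.170.202.12
Longest matching prefix is /24 -> next hop Router S.

Router S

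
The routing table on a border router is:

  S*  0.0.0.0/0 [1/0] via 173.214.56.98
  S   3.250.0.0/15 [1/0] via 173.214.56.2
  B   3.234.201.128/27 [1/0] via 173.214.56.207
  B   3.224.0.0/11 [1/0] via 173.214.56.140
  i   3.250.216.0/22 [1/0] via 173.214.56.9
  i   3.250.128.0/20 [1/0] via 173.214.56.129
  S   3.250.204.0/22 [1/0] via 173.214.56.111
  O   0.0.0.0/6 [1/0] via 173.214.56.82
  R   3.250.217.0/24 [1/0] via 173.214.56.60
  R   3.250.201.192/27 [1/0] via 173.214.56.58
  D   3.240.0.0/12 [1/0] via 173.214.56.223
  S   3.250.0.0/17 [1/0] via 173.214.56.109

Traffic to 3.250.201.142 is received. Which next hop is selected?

Routes whose prefix contains 3.250.201.142:
  0.0.0.0/0 (default, matches everything) -> 173.214.56.98
  0.0.0.0/6 (0.0.0.0 - 3.255.255.255) -> 173.214.56.82
  3.224.0.0/11 (3.224.0.0 - 3.255.255.255) -> 173.214.56.140
  3.240.0.0/12 (3.240.0.0 - 3.255.255.255) -> 173.214.56.223
  3.250.0.0/15 (3.250.0.0 - 3.251.255.255) -> 173.214.56.2
More-specific entries that do NOT match:
  3.234.201.128/27 (3.234.201.128 - 3.234.201.159) does not contain 3.250.201.142
  3.250.201.192/27 (3.250.201.192 - 3.250.201.223) does not contain 3.250.201.142
  3.250.217.0/24 (3.250.217.0 - 3.250.217.255) does not contain 3.250.201.142
  3.250.216.0/22 (3.250.216.0 - 3.250.219.255) does not contain 3.250.201.142
  3.250.204.0/22 (3.250.204.0 - 3.250.207.255) does not contain 3.250.201.142
  3.250.128.0/20 (3.250.128.0 - 3.250.143.255) does not contain 3.250.201.142
  3.250.0.0/17 (3.250.0.0 - 3.250.127.255) does not contain 3.250.201.142
Longest matching prefix is /15 -> next hop 173.214.56.2.

173.214.56.2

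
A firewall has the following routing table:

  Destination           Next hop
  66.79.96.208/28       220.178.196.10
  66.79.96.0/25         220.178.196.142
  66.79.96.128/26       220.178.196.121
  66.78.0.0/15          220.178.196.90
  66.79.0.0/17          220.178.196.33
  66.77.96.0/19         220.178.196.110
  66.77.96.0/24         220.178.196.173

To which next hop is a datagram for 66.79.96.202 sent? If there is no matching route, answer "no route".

220.178.196.33

Routes whose prefix contains 66.79.96.202:
  66.78.0.0/15 (66.78.0.0 - 66.79.255.255) -> 220.178.196.90
  66.79.0.0/17 (66.79.0.0 - 66.79.127.255) -> 220.178.196.33
More-specific entries that do NOT match:
  66.79.96.208/28 (66.79.96.208 - 66.79.96.223) does not contain 66.79.96.202
  66.79.96.128/26 (66.79.96.128 - 66.79.96.191) does not contain 66.79.96.202
  66.79.96.0/25 (66.79.96.0 - 66.79.96.127) does not contain 66.79.96.202
  66.77.96.0/24 (66.77.96.0 - 66.77.96.255) does not contain 66.79.96.202
  66.77.96.0/19 (66.77.96.0 - 66.77.127.255) does not contain 66.79.96.202
Longest matching prefix is /17 -> next hop 220.178.196.33.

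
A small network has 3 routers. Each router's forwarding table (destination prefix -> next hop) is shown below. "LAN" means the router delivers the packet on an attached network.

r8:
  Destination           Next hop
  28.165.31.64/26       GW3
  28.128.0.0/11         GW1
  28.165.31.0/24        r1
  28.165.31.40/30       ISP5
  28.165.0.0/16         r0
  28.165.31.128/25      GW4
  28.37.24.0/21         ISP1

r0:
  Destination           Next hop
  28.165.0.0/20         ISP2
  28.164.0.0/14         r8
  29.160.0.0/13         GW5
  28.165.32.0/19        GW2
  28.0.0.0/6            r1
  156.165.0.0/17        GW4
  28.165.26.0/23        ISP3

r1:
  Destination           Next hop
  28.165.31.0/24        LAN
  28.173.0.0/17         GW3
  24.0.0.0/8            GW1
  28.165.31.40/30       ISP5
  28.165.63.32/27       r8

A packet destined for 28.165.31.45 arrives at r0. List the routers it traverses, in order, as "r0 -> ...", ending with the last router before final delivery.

r0 -> r8 -> r1

At r0: longest match for 28.165.31.45 is 28.164.0.0/14 -> r8
At r8: longest match for 28.165.31.45 is 28.165.31.0/24 -> r1
At r1: longest match for 28.165.31.45 is 28.165.31.0/24 -> LAN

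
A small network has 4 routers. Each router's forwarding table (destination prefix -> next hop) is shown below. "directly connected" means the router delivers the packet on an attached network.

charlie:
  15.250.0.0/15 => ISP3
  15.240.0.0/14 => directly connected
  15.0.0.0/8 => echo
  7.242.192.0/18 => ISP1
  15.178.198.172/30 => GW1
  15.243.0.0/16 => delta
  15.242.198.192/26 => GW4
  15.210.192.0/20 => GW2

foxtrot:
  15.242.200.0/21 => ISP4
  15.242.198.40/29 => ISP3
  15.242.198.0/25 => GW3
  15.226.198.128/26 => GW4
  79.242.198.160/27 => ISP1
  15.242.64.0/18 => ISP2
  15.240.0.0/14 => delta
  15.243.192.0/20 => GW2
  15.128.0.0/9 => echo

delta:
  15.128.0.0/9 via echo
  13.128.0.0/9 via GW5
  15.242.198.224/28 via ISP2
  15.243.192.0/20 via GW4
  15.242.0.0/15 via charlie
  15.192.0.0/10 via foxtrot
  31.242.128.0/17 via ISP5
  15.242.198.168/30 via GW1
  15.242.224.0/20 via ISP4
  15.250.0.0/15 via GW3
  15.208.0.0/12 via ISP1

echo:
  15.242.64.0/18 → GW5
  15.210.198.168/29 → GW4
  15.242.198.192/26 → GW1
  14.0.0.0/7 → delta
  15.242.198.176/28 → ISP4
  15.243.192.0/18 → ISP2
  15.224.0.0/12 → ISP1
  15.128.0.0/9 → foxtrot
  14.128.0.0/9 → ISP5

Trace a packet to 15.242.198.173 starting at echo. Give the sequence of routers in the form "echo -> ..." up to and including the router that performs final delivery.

At echo: longest match for 15.242.198.173 is 15.128.0.0/9 -> foxtrot
At foxtrot: longest match for 15.242.198.173 is 15.240.0.0/14 -> delta
At delta: longest match for 15.242.198.173 is 15.242.0.0/15 -> charlie
At charlie: longest match for 15.242.198.173 is 15.240.0.0/14 -> directly connected

echo -> foxtrot -> delta -> charlie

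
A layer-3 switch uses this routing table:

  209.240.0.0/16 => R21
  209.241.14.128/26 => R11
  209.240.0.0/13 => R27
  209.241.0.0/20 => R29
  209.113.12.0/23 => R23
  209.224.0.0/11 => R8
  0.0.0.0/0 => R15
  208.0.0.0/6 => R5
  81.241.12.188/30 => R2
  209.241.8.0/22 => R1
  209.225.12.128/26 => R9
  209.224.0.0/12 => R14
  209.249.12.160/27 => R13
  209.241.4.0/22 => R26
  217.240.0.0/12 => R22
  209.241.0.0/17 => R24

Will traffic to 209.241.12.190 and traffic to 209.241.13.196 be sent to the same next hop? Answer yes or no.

yes

209.241.12.190: longest match 209.241.0.0/20 -> R29
209.241.13.196: longest match 209.241.0.0/20 -> R29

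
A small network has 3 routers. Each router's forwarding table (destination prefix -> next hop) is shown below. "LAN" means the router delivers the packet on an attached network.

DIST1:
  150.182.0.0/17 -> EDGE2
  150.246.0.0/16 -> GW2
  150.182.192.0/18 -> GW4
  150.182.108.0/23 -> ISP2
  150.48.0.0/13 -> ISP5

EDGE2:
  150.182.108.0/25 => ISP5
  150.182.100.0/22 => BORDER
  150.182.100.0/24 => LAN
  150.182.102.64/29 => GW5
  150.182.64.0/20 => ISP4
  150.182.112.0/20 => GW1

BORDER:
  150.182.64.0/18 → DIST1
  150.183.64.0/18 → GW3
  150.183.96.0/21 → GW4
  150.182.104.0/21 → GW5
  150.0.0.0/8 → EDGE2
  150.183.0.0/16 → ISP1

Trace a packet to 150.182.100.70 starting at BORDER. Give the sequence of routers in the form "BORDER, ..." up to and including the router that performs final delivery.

At BORDER: longest match for 150.182.100.70 is 150.182.64.0/18 -> DIST1
At DIST1: longest match for 150.182.100.70 is 150.182.0.0/17 -> EDGE2
At EDGE2: longest match for 150.182.100.70 is 150.182.100.0/24 -> LAN

BORDER, DIST1, EDGE2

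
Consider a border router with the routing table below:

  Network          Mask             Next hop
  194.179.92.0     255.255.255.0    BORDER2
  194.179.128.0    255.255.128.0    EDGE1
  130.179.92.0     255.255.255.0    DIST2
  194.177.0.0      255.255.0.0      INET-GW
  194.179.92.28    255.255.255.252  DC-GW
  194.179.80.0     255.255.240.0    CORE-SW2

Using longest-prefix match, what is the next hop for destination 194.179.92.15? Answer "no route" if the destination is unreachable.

BORDER2

Routes whose prefix contains 194.179.92.15:
  194.179.80.0/20 (194.179.80.0 - 194.179.95.255) -> CORE-SW2
  194.179.92.0/24 (194.179.92.0 - 194.179.92.255) -> BORDER2
More-specific entries that do NOT match:
  194.179.92.28/30 (194.179.92.28 - 194.179.92.31) does not contain 194.179.92.15
Longest matching prefix is /24 -> next hop BORDER2.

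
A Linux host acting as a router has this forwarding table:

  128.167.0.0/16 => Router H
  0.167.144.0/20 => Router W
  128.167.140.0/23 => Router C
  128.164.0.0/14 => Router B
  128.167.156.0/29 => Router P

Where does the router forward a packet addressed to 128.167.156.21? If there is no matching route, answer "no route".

Router H

Routes whose prefix contains 128.167.156.21:
  128.164.0.0/14 (128.164.0.0 - 128.167.255.255) -> Router B
  128.167.0.0/16 (128.167.0.0 - 128.167.255.255) -> Router H
More-specific entries that do NOT match:
  128.167.156.0/29 (128.167.156.0 - 128.167.156.7) does not contain 128.167.156.21
  128.167.140.0/23 (128.167.140.0 - 128.167.141.255) does not contain 128.167.156.21
  0.167.144.0/20 (0.167.144.0 - 0.167.159.255) does not contain 128.167.156.21
Longest matching prefix is /16 -> next hop Router H.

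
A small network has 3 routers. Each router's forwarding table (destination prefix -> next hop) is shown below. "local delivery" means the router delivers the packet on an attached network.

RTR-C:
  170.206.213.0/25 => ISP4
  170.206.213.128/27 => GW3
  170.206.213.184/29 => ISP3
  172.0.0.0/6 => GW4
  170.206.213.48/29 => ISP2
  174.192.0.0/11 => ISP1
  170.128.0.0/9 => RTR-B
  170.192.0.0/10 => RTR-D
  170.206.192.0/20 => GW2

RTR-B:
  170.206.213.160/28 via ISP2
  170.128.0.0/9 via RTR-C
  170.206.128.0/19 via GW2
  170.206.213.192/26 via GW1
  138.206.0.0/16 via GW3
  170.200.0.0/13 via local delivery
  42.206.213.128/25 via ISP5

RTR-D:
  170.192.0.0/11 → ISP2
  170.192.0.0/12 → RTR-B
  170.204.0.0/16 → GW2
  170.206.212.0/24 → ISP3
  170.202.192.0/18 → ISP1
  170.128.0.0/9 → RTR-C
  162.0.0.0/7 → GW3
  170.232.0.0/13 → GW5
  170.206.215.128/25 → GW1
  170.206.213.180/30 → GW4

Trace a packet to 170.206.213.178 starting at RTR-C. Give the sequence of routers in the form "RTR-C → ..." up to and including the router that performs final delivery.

RTR-C → RTR-D → RTR-B

At RTR-C: longest match for 170.206.213.178 is 170.192.0.0/10 -> RTR-D
At RTR-D: longest match for 170.206.213.178 is 170.192.0.0/12 -> RTR-B
At RTR-B: longest match for 170.206.213.178 is 170.200.0.0/13 -> local delivery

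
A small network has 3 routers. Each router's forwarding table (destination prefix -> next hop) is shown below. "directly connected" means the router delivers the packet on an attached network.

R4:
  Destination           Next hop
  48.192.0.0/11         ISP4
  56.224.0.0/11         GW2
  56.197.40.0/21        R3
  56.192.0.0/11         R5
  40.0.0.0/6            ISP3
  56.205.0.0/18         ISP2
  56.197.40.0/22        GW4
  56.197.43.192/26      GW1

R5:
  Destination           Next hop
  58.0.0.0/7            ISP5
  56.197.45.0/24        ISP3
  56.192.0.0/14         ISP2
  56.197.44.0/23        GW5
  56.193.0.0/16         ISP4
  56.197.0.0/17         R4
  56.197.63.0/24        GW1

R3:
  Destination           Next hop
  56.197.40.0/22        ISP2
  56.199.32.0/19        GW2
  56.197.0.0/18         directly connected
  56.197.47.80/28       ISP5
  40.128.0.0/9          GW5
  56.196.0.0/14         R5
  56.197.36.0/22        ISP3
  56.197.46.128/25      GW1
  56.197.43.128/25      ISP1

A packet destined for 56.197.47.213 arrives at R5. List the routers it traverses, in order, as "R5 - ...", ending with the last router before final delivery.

R5 - R4 - R3

At R5: longest match for 56.197.47.213 is 56.197.0.0/17 -> R4
At R4: longest match for 56.197.47.213 is 56.197.40.0/21 -> R3
At R3: longest match for 56.197.47.213 is 56.197.0.0/18 -> directly connected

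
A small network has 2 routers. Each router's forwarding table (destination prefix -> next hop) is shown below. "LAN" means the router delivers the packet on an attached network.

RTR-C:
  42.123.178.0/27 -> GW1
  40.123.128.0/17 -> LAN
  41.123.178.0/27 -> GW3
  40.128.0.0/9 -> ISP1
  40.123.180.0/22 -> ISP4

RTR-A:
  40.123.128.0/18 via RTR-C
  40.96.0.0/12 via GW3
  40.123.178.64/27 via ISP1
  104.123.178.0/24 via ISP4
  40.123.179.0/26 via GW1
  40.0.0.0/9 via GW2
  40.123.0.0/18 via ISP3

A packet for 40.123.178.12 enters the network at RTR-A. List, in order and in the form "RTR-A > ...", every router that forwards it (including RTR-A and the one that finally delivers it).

RTR-A > RTR-C

At RTR-A: longest match for 40.123.178.12 is 40.123.128.0/18 -> RTR-C
At RTR-C: longest match for 40.123.178.12 is 40.123.128.0/17 -> LAN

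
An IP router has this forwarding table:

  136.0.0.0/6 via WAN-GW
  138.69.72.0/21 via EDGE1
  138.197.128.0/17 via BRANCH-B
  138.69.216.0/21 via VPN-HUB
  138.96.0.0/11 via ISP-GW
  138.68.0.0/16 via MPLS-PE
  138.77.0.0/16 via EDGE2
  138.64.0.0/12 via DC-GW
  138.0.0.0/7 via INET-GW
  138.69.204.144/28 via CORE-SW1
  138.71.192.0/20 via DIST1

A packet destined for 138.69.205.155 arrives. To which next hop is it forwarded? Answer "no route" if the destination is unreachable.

DC-GW

Routes whose prefix contains 138.69.205.155:
  136.0.0.0/6 (136.0.0.0 - 139.255.255.255) -> WAN-GW
  138.0.0.0/7 (138.0.0.0 - 139.255.255.255) -> INET-GW
  138.64.0.0/12 (138.64.0.0 - 138.79.255.255) -> DC-GW
More-specific entries that do NOT match:
  138.69.204.144/28 (138.69.204.144 - 138.69.204.159) does not contain 138.69.205.155
  138.69.72.0/21 (138.69.72.0 - 138.69.79.255) does not contain 138.69.205.155
  138.69.216.0/21 (138.69.216.0 - 138.69.223.255) does not contain 138.69.205.155
  138.71.192.0/20 (138.71.192.0 - 138.71.207.255) does not contain 138.69.205.155
  138.197.128.0/17 (138.197.128.0 - 138.197.255.255) does not contain 138.69.205.155
  138.68.0.0/16 (138.68.0.0 - 138.68.255.255) does not contain 138.69.205.155
  138.77.0.0/16 (138.77.0.0 - 138.77.255.255) does not contain 138.69.205.155
Longest matching prefix is /12 -> next hop DC-GW.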